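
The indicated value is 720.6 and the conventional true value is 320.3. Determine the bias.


Systematic error = measured - true
= 720.6 - 320.3
= 400.3000

400.3000


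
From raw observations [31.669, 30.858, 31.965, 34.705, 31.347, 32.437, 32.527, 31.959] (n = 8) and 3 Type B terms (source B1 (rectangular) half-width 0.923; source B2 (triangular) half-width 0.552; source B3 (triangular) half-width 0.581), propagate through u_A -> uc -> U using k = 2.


mean = (31.669 + 30.858 + 31.965 + 34.705 + 31.347 + 32.437 + 32.527 + 31.959) / 8 = 32.183375
s = sqrt(sum((x - mean)^2)/(n-1)) = 1.1563336
u_A = s / sqrt(n) = 1.1563336 / sqrt(8) = 0.40882566
u_B1 = 0.923 / sqrt(3) = 0.5328943
u_B2 = 0.552 / sqrt(6) = 0.22535306
u_B3 = 0.581 / sqrt(6) = 0.23719226
uc = sqrt(0.40882566^2 + 0.5328943^2 + 0.22535306^2 + 0.23719226^2) = 0.74710034
U = k * uc = 2 * 0.74710034
U = 1.4942

1.4942


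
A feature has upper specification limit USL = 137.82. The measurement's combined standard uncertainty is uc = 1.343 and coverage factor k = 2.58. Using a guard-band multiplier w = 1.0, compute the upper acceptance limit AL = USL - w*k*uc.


U = k * uc = 2.58 * 1.343 = 3.46494
guard band g = w * U = 1.0 * 3.46494 = 3.46494
AL = USL - g = 137.82 - 3.46494
AL = 134.3551

134.3551


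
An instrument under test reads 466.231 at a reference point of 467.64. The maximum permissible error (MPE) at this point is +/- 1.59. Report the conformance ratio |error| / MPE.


e = indication - reference = 466.231 - 467.64 = -1.4090
|e| = 1.4090
ratio = |e| / MPE = 1.4090 / 1.59
ratio = 0.8862

0.8862


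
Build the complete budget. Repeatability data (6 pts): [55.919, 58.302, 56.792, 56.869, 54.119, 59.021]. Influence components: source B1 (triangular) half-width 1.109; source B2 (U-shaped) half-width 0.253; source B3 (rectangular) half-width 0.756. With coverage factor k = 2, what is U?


mean = (55.919 + 58.302 + 56.792 + 56.869 + 54.119 + 59.021) / 6 = 56.837
s = sqrt(sum((x - mean)^2)/(n-1)) = 1.7406538
u_A = s / sqrt(n) = 1.7406538 / sqrt(6) = 0.71061894
u_B1 = 1.109 / sqrt(6) = 0.45274735
u_B2 = 0.253 / sqrt(2) = 0.17889802
u_B3 = 0.756 / sqrt(3) = 0.4364768
uc = sqrt(0.71061894^2 + 0.45274735^2 + 0.17889802^2 + 0.4364768^2) = 0.96564794
U = k * uc = 2 * 0.96564794
U = 1.9313

1.9313


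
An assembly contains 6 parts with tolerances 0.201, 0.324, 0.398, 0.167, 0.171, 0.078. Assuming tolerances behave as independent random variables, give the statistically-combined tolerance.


RSS = sqrt(0.201^2 + 0.324^2 + 0.398^2 + 0.167^2 + 0.171^2 + 0.078^2)
= sqrt(0.366995)
= 0.6058

0.6058


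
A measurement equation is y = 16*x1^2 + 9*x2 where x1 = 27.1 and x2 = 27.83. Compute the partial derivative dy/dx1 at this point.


y = 16*x1^2 + 9*x2
dy/dx1 = 2*16*x1
Evaluate at x1 = 27.1: c1 = 32 * 27.1
c1 = 867.2000

867.2000


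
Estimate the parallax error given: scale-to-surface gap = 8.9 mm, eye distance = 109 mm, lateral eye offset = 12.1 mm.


error = h * offset / d
= 8.9 * 12.1 / 109
= 0.9880

0.9880


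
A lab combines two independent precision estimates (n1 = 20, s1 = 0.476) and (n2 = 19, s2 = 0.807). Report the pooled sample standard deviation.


s_p = sqrt(((n1-1)*s1^2 + (n2-1)*s2^2) / (n1+n2-2))
numerator = (20-1)*0.476^2 + (19-1)*0.807^2 = 4.304944 + 11.722482 = 16.027426
denominator = 20 + 19 - 2 = 37
s_p^2 = 16.027426 / 37 = 0.43317368
s_p = sqrt(0.43317368) = 0.6582

0.6582


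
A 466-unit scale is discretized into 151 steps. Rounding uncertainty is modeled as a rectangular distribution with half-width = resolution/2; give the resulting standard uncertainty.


resolution = range / divisions
resolution = 466 / 151 = 3.0860927
u_res = resolution / (2*sqrt(3))
u_res = 3.0860927 / 3.4641016
u_res = 0.8909

0.8909


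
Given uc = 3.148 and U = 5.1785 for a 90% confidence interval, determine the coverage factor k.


k = U / uc
k = 5.1785 / 3.148
k = 1.645

1.645


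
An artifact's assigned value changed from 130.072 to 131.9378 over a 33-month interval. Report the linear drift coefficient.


rate = (v2 - v1) / months
= (131.9378 - 130.072) / 33
= 1.8658 / 33
= 0.0565

0.0565


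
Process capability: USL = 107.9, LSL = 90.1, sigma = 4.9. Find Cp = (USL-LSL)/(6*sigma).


Cp = (USL - LSL) / (6 * sigma)
= (107.9 - 90.1) / (6 * 4.9)
= 17.8000 / 29.4000
= 0.6054

0.6054


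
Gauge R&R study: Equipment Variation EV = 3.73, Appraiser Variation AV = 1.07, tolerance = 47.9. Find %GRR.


GRR = sqrt(EV^2 + AV^2) = sqrt(3.73^2 + 1.07^2) = 3.8804381
%GRR = GRR / tol * 100 = 3.8804381 / 47.9 * 100
%GRR = 8.1011

8.1011


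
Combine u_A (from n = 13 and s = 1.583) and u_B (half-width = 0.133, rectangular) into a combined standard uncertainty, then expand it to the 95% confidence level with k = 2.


u_A = s / sqrt(n) = 1.583 / sqrt(13) = 0.43904521
u_B = half_width / sqrt(3) = 0.133 / sqrt(3) = 0.076787586
uc = sqrt(u_A^2 + u_B^2) = sqrt(0.43904521^2 + 0.076787586^2) = 0.44570958
U = k * uc = 2 * 0.44570958
U = 0.8914

0.8914


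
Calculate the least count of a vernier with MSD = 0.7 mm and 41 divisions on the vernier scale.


LC = MSD / n_div
= 0.7 / 41
= 0.0171

0.0171


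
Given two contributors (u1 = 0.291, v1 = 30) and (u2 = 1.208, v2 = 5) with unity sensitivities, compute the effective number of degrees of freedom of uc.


uc = sqrt(u1^2 + u2^2) = sqrt(0.291^2 + 1.208^2) = 1.2425558
v_eff = uc^4 / (u1^4/v1 + u2^4/v2)
= 1.2425558^4 / (0.291^4/30 + 1.208^4/5)
= 2.3837659 / 0.42612931
v_eff = 5.5940

5.5940


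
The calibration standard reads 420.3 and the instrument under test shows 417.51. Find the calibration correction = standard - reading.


Correction = standard - reading
= 420.3 - 417.51
= 2.7900

2.7900


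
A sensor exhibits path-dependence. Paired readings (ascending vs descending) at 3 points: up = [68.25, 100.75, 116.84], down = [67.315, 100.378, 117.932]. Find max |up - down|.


|68.25 - 67.315| = 0.9350
|100.75 - 100.378| = 0.3720
|116.84 - 117.932| = 1.0920
hysteresis = max(diffs) = 1.0920

1.0920


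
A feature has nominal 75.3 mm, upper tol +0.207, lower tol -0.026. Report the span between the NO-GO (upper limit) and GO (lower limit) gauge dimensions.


GO = nominal - lower_tol (smallest hole = maximum material condition)
GO = 75.3 - 0.026 = 75.274
NO-GO = nominal + upper_tol (largest hole = least material condition)
NO-GO = 75.3 + 0.207 = 75.507
spread = NO-GO - GO = 75.507 - 75.274 = 0.2330

0.2330


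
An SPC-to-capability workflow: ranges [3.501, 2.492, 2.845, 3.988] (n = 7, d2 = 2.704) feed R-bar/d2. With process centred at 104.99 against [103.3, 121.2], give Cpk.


R_bar = (3.501 + 2.492 + 2.845 + 3.988) / 4 = 3.2065
sigma = R_bar / d2 = 3.2065 / 2.704 = 1.1858358
Cp = (USL - LSL)/(6*sigma) = (121.2 - 103.3)/(6*1.1858358) = 2.5158
Cpu = (121.2 - 104.99)/(3*1.1858358) = 4.5566
Cpl = (104.99 - 103.3)/(3*1.1858358) = 0.4751
Cpk = min(Cpu, Cpl) = 0.4751

0.4751


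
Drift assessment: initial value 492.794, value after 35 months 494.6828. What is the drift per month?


rate = (v2 - v1) / months
= (494.6828 - 492.794) / 35
= 1.8888 / 35
= 0.0540

0.0540


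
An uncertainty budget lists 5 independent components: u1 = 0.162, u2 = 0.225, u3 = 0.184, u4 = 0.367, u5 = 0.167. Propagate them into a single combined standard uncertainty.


uc = sqrt(0.162^2 + 0.225^2 + 0.184^2 + 0.367^2 + 0.167^2)
uc = sqrt(0.273303)
uc = 0.5228

0.5228


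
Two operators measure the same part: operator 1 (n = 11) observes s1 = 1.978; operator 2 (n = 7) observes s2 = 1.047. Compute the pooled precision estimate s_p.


s_p = sqrt(((n1-1)*s1^2 + (n2-1)*s2^2) / (n1+n2-2))
numerator = (11-1)*1.978^2 + (7-1)*1.047^2 = 39.12484 + 6.577254 = 45.702094
denominator = 11 + 7 - 2 = 16
s_p^2 = 45.702094 / 16 = 2.8563809
s_p = sqrt(2.8563809) = 1.6901

1.6901


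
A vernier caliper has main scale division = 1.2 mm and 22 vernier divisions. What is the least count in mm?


LC = MSD / n_div
= 1.2 / 22
= 0.0545

0.0545


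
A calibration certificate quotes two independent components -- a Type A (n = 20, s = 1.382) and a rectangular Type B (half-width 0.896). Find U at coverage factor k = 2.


u_A = s / sqrt(n) = 1.382 / sqrt(20) = 0.30902459
u_B = half_width / sqrt(3) = 0.896 / sqrt(3) = 0.51730584
uc = sqrt(u_A^2 + u_B^2) = sqrt(0.30902459^2 + 0.51730584^2) = 0.60257906
U = k * uc = 2 * 0.60257906
U = 1.2052

1.2052


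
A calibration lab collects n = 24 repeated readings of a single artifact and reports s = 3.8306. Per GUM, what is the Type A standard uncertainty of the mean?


u_A = s / sqrt(n)
u_A = 3.8306 / sqrt(24)
u_A = 3.8306 / 4.8989795
u_A = 0.7819

0.7819


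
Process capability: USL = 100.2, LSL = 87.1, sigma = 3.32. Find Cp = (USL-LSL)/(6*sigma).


Cp = (USL - LSL) / (6 * sigma)
= (100.2 - 87.1) / (6 * 3.32)
= 13.1000 / 19.9200
= 0.6576

0.6576


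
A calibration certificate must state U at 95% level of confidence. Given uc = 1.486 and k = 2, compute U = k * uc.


U = k * uc
U = 2 * 1.486
U = 2.9720

2.9720


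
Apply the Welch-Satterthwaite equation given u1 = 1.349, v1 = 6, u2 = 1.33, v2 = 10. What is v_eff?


uc = sqrt(u1^2 + u2^2) = sqrt(1.349^2 + 1.33^2) = 1.8943867
v_eff = uc^4 / (u1^4/v1 + u2^4/v2)
= 1.8943867^4 / (1.349^4/6 + 1.33^4/10)
= 12.878775 / 0.86484667
v_eff = 14.8914

14.8914


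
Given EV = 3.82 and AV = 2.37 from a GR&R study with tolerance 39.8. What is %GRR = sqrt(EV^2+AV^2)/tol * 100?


GRR = sqrt(EV^2 + AV^2) = sqrt(3.82^2 + 2.37^2) = 4.4954755
%GRR = GRR / tol * 100 = 4.4954755 / 39.8 * 100
%GRR = 11.2952

11.2952


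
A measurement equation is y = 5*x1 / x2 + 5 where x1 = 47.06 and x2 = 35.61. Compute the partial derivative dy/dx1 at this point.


y = 5*x1 / x2 + 5
dy/dx1 = 5/x2
Evaluate at x2 = 35.61: c1 = 5 / 35.61
c1 = 0.1404

0.1404


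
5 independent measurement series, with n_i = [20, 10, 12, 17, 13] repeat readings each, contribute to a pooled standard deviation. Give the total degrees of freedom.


nu = sum_i (n_i - 1)
nu = ((20 - 1) + (10 - 1) + (12 - 1) + (17 - 1) + (13 - 1))
nu = 19 + 9 + 11 + 16 + 12
nu = 67

67


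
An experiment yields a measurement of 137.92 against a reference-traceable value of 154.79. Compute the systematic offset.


Systematic error = measured - true
= 137.92 - 154.79
= -16.8700

-16.8700


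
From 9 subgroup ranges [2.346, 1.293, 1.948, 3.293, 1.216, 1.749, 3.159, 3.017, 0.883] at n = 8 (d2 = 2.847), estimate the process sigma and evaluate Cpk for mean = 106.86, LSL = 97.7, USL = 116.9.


R_bar = (2.346 + 1.293 + 1.948 + 3.293 + 1.216 + 1.749 + 3.159 + 3.017 + 0.883) / 9 = 2.1004444
sigma = R_bar / d2 = 2.1004444 / 2.847 = 0.73777464
Cp = (USL - LSL)/(6*sigma) = (116.9 - 97.7)/(6*0.73777464) = 4.3374
Cpu = (116.9 - 106.86)/(3*0.73777464) = 4.5362
Cpl = (106.86 - 97.7)/(3*0.73777464) = 4.1386
Cpk = min(Cpu, Cpl) = 4.1386

4.1386


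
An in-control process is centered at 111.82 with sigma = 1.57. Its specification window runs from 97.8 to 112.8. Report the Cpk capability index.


Cpu = (USL - mean) / (3*sigma) = (112.8 - 111.82) / (3*1.57) = 0.2081
Cpl = (mean - LSL) / (3*sigma) = (111.82 - 97.8) / (3*1.57) = 2.9766
Cpk = min(Cpu, Cpl) = 0.2081

0.2081


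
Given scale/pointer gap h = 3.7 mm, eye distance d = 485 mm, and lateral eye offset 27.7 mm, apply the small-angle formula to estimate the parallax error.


error = h * offset / d
= 3.7 * 27.7 / 485
= 0.2113

0.2113


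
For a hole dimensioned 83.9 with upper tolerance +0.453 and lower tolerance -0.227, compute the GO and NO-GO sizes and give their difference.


GO = nominal - lower_tol (smallest hole = maximum material condition)
GO = 83.9 - 0.227 = 83.673
NO-GO = nominal + upper_tol (largest hole = least material condition)
NO-GO = 83.9 + 0.453 = 84.353
spread = NO-GO - GO = 84.353 - 83.673 = 0.6800

0.6800


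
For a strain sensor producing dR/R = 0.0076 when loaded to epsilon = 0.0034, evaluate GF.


GF = (dR/R) / epsilon
= 0.0076 / 0.0034
= 2.2353

2.2353


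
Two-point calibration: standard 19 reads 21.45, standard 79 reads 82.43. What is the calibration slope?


slope = (y2 - y1) / (x2 - x1)
= (82.43 - 21.45) / (79 - 19)
= 60.9800 / 60
= 1.0163

1.0163


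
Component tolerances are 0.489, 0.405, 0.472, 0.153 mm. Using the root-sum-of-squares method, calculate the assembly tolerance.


RSS = sqrt(0.489^2 + 0.405^2 + 0.472^2 + 0.153^2)
= sqrt(0.649339)
= 0.8058

0.8058


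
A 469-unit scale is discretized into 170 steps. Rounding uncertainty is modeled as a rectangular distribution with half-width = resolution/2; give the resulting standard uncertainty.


resolution = range / divisions
resolution = 469 / 170 = 2.7588235
u_res = resolution / (2*sqrt(3))
u_res = 2.7588235 / 3.4641016
u_res = 0.7964

0.7964


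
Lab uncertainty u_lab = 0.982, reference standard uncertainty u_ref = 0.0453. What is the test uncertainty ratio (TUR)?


TUR = u_lab / u_ref
= 0.982 / 0.0453
= 21.6777

21.6777


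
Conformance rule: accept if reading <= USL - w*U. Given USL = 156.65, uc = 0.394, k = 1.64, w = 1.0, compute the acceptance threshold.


U = k * uc = 1.64 * 0.394 = 0.64616
guard band g = w * U = 1.0 * 0.64616 = 0.64616
AL = USL - g = 156.65 - 0.64616
AL = 156.0038

156.0038


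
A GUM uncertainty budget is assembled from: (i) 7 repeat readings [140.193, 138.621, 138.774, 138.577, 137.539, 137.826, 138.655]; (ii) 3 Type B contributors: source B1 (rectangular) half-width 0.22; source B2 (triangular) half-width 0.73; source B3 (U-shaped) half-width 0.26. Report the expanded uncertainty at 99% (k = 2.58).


mean = (140.193 + 138.621 + 138.774 + 138.577 + 137.539 + 137.826 + 138.655) / 7 = 138.5978571
s = sqrt(sum((x - mean)^2)/(n-1)) = 0.84623528
u_A = s / sqrt(n) = 0.84623528 / sqrt(7) = 0.31984687
u_B1 = 0.22 / sqrt(3) = 0.12701706
u_B2 = 0.73 / sqrt(6) = 0.29802125
u_B3 = 0.26 / sqrt(2) = 0.18384776
uc = sqrt(0.31984687^2 + 0.12701706^2 + 0.29802125^2 + 0.18384776^2) = 0.49097049
U = k * uc = 2.58 * 0.49097049
U = 1.2667

1.2667


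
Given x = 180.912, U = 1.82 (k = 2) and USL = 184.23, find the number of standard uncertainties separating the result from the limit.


u = U / k = 1.82 / 2 = 0.91
margin = |USL - x| = |184.23 - 180.912| = 3.318
z = margin / u = 3.318 / 0.91
z = 3.6462

3.6462


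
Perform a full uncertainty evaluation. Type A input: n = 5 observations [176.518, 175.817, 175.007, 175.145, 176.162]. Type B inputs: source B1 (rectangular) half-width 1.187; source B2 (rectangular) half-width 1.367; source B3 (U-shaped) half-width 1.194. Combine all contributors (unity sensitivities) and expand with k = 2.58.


mean = (176.518 + 175.817 + 175.007 + 175.145 + 176.162) / 5 = 175.7298
s = sqrt(sum((x - mean)^2)/(n-1)) = 0.64809158
u_A = s / sqrt(n) = 0.64809158 / sqrt(5) = 0.28983537
u_B1 = 1.187 / sqrt(3) = 0.68531477
u_B2 = 1.367 / sqrt(3) = 0.78923782
u_B3 = 1.194 / sqrt(2) = 0.8442855
uc = sqrt(0.28983537^2 + 0.68531477^2 + 0.78923782^2 + 0.8442855^2) = 1.3745455
U = k * uc = 2.58 * 1.3745455
U = 3.5463

3.5463


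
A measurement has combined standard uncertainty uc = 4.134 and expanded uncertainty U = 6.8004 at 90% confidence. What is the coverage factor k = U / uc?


k = U / uc
k = 6.8004 / 4.134
k = 1.645

1.645


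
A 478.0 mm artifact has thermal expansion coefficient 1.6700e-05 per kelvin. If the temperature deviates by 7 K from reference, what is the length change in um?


dL = L * alpha * dT
= 478.0 * 1.6700e-05 * 7
= 0.0558782 mm
dL_um = 0.0558782 * 1000 = 55.8782 um

55.8782


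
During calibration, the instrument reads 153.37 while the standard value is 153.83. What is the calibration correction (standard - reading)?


Correction = standard - reading
= 153.83 - 153.37
= 0.4600

0.4600


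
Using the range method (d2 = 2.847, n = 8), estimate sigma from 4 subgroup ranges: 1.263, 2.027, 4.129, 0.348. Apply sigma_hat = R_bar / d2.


R_bar = (1.263 + 2.027 + 4.129 + 0.348) / 4
R_bar = 7.767 / 4 = 1.94175
sigma_hat = R_bar / d2 = 1.94175 / 2.847 = 0.6820

0.6820


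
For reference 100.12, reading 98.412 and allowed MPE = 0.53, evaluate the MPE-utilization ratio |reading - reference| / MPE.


e = indication - reference = 98.412 - 100.12 = -1.7080
|e| = 1.7080
ratio = |e| / MPE = 1.7080 / 0.53
ratio = 3.2226

3.2226


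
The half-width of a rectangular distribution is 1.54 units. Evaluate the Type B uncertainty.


u_B = half_width / sqrt(3)
u_B = 1.54 / 1.7320508
u_B = 0.8891

0.8891


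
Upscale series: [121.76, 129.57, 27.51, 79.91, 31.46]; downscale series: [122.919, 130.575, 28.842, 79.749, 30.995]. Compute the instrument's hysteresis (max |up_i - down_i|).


|121.76 - 122.919| = 1.1590
|129.57 - 130.575| = 1.0050
|27.51 - 28.842| = 1.3320
|79.91 - 79.749| = 0.1610
|31.46 - 30.995| = 0.4650
hysteresis = max(diffs) = 1.3320

1.3320


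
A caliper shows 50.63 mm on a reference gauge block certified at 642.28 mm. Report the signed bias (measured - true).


Systematic error = measured - true
= 50.63 - 642.28
= -591.6500

-591.6500


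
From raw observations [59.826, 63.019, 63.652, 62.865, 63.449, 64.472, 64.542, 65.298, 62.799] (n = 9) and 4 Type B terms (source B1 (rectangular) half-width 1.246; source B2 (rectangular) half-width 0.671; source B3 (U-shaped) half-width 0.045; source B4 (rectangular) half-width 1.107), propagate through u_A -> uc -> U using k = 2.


mean = (59.826 + 63.019 + 63.652 + 62.865 + 63.449 + 64.472 + 64.542 + 65.298 + 62.799) / 9 = 63.32466667
s = sqrt(sum((x - mean)^2)/(n-1)) = 1.5667101
u_A = s / sqrt(n) = 1.5667101 / sqrt(9) = 0.5222367
u_B1 = 1.246 / sqrt(3) = 0.71937844
u_B2 = 0.671 / sqrt(3) = 0.38740203
u_B3 = 0.045 / sqrt(2) = 0.031819805
u_B4 = 1.107 / sqrt(3) = 0.63912675
uc = sqrt(0.5222367^2 + 0.71937844^2 + 0.38740203^2 + 0.031819805^2 + 0.63912675^2) = 1.1618142
U = k * uc = 2 * 1.1618142
U = 2.3236

2.3236


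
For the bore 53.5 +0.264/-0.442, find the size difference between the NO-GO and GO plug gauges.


GO = nominal - lower_tol (smallest hole = maximum material condition)
GO = 53.5 - 0.442 = 53.058
NO-GO = nominal + upper_tol (largest hole = least material condition)
NO-GO = 53.5 + 0.264 = 53.764
spread = NO-GO - GO = 53.764 - 53.058 = 0.7060

0.7060


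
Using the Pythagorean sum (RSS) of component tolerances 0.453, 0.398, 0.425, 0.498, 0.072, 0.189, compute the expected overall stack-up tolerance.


RSS = sqrt(0.453^2 + 0.398^2 + 0.425^2 + 0.498^2 + 0.072^2 + 0.189^2)
= sqrt(0.833147)
= 0.9128

0.9128


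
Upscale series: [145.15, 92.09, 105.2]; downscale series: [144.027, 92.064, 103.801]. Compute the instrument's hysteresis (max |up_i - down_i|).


|145.15 - 144.027| = 1.1230
|92.09 - 92.064| = 0.0260
|105.2 - 103.801| = 1.3990
hysteresis = max(diffs) = 1.3990

1.3990


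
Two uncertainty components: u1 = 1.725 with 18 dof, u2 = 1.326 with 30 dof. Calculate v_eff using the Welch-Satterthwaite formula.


uc = sqrt(u1^2 + u2^2) = sqrt(1.725^2 + 1.326^2) = 2.175753
v_eff = uc^4 / (u1^4/v1 + u2^4/v2)
= 2.175753^4 / (1.725^4/18 + 1.326^4/30)
= 22.40982 / 0.59495916
v_eff = 37.6661

37.6661


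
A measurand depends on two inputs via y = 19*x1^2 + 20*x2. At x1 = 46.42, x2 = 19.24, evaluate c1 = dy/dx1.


y = 19*x1^2 + 20*x2
dy/dx1 = 2*19*x1
Evaluate at x1 = 46.42: c1 = 38 * 46.42
c1 = 1763.9600

1763.9600


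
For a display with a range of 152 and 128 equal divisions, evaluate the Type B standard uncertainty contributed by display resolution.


resolution = range / divisions
resolution = 152 / 128 = 1.1875
u_res = resolution / (2*sqrt(3))
u_res = 1.1875 / 3.4641016
u_res = 0.3428

0.3428


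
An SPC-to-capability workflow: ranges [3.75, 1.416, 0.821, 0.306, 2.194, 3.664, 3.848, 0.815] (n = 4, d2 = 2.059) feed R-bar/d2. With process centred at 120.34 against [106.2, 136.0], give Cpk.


R_bar = (3.75 + 1.416 + 0.821 + 0.306 + 2.194 + 3.664 + 3.848 + 0.815) / 8 = 2.10175
sigma = R_bar / d2 = 2.10175 / 2.059 = 1.0207625
Cp = (USL - LSL)/(6*sigma) = (136.0 - 106.2)/(6*1.0207625) = 4.8656
Cpu = (136.0 - 120.34)/(3*1.0207625) = 5.1138
Cpl = (120.34 - 106.2)/(3*1.0207625) = 4.6175
Cpk = min(Cpu, Cpl) = 4.6175

4.6175


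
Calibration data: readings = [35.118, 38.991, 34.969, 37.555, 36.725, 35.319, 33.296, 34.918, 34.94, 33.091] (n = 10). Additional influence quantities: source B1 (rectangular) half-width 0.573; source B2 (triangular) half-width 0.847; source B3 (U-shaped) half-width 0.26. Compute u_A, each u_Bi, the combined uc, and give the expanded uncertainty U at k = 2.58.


mean = (35.118 + 38.991 + 34.969 + 37.555 + 36.725 + 35.319 + 33.296 + 34.918 + 34.94 + 33.091) / 10 = 35.4922
s = sqrt(sum((x - mean)^2)/(n-1)) = 1.8161005
u_A = s / sqrt(n) = 1.8161005 / sqrt(10) = 0.5743014
u_B1 = 0.573 / sqrt(3) = 0.3308217
u_B2 = 0.847 / sqrt(6) = 0.3457863
u_B3 = 0.26 / sqrt(2) = 0.18384776
uc = sqrt(0.5743014^2 + 0.3308217^2 + 0.3457863^2 + 0.18384776^2) = 0.76982677
U = k * uc = 2.58 * 0.76982677
U = 1.9862

1.9862


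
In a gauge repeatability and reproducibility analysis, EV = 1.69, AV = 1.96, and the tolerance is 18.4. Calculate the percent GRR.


GRR = sqrt(EV^2 + AV^2) = sqrt(1.69^2 + 1.96^2) = 2.5879915
%GRR = GRR / tol * 100 = 2.5879915 / 18.4 * 100
%GRR = 14.0652

14.0652


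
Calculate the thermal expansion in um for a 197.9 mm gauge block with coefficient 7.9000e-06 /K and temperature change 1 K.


dL = L * alpha * dT
= 197.9 * 7.9000e-06 * 1
= 0.0015634 mm
dL_um = 0.0015634 * 1000 = 1.5634 um

1.5634


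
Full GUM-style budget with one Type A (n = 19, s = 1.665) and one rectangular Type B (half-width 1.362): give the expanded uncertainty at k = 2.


u_A = s / sqrt(n) = 1.665 / sqrt(19) = 0.3819772
u_B = half_width / sqrt(3) = 1.362 / sqrt(3) = 0.78635107
uc = sqrt(u_A^2 + u_B^2) = sqrt(0.3819772^2 + 0.78635107^2) = 0.87421656
U = k * uc = 2 * 0.87421656
U = 1.7484

1.7484


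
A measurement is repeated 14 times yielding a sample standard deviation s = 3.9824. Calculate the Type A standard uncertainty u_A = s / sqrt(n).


u_A = s / sqrt(n)
u_A = 3.9824 / sqrt(14)
u_A = 3.9824 / 3.7416574
u_A = 1.0643

1.0643


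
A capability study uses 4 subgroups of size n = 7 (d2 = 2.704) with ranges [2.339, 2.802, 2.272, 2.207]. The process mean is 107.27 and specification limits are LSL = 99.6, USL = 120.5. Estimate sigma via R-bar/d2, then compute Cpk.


R_bar = (2.339 + 2.802 + 2.272 + 2.207) / 4 = 2.405
sigma = R_bar / d2 = 2.405 / 2.704 = 0.88942308
Cp = (USL - LSL)/(6*sigma) = (120.5 - 99.6)/(6*0.88942308) = 3.9164
Cpu = (120.5 - 107.27)/(3*0.88942308) = 4.9583
Cpl = (107.27 - 99.6)/(3*0.88942308) = 2.8745
Cpk = min(Cpu, Cpl) = 2.8745

2.8745


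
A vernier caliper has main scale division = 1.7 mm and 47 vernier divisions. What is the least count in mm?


LC = MSD / n_div
= 1.7 / 47
= 0.0362

0.0362


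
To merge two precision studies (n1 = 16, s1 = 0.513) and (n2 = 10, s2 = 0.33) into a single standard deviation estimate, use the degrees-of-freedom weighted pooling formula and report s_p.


s_p = sqrt(((n1-1)*s1^2 + (n2-1)*s2^2) / (n1+n2-2))
numerator = (16-1)*0.513^2 + (10-1)*0.33^2 = 3.947535 + 0.9801 = 4.927635
denominator = 16 + 10 - 2 = 24
s_p^2 = 4.927635 / 24 = 0.20531813
s_p = sqrt(0.20531813) = 0.4531

0.4531


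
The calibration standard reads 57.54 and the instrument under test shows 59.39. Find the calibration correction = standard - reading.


Correction = standard - reading
= 57.54 - 59.39
= -1.8500

-1.8500


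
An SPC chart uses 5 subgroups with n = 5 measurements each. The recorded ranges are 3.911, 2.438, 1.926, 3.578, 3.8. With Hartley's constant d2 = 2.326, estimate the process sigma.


R_bar = (3.911 + 2.438 + 1.926 + 3.578 + 3.8) / 5
R_bar = 15.653 / 5 = 3.1306
sigma_hat = R_bar / d2 = 3.1306 / 2.326 = 1.3459

1.3459


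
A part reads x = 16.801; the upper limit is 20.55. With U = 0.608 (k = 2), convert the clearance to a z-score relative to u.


u = U / k = 0.608 / 2 = 0.304
margin = |USL - x| = |20.55 - 16.801| = 3.749
z = margin / u = 3.749 / 0.304
z = 12.3322

12.3322


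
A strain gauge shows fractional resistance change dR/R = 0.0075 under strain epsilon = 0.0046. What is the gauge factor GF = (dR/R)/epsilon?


GF = (dR/R) / epsilon
= 0.0075 / 0.0046
= 1.6304

1.6304


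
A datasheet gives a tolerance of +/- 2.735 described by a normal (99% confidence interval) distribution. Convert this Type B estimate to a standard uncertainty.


u_B = half_width / 2.576
u_B = 2.735 / 2.576
u_B = 1.0617

1.0617


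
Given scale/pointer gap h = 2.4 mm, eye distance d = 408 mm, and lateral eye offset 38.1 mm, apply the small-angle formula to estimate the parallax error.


error = h * offset / d
= 2.4 * 38.1 / 408
= 0.2241

0.2241


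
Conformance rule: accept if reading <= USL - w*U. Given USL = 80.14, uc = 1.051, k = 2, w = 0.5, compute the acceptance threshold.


U = k * uc = 2 * 1.051 = 2.102
guard band g = w * U = 0.5 * 2.102 = 1.051
AL = USL - g = 80.14 - 1.051
AL = 79.0890

79.0890


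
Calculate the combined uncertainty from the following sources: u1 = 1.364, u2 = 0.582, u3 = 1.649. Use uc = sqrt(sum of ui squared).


uc = sqrt(1.364^2 + 0.582^2 + 1.649^2)
uc = sqrt(4.918421)
uc = 2.2178

2.2178


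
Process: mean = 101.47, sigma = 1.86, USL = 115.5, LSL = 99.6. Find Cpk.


Cpu = (USL - mean) / (3*sigma) = (115.5 - 101.47) / (3*1.86) = 2.5143
Cpl = (mean - LSL) / (3*sigma) = (101.47 - 99.6) / (3*1.86) = 0.3351
Cpk = min(Cpu, Cpl) = 0.3351

0.3351


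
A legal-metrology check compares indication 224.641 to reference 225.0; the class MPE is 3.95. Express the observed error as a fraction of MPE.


e = indication - reference = 224.641 - 225.0 = -0.3590
|e| = 0.3590
ratio = |e| / MPE = 0.3590 / 3.95
ratio = 0.0909

0.0909


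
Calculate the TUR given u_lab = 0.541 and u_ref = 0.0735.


TUR = u_lab / u_ref
= 0.541 / 0.0735
= 7.3605

7.3605


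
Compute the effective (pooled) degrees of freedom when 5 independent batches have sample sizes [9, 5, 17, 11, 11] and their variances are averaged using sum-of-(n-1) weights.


nu = sum_i (n_i - 1)
nu = ((9 - 1) + (5 - 1) + (17 - 1) + (11 - 1) + (11 - 1))
nu = 8 + 4 + 16 + 10 + 10
nu = 48

48


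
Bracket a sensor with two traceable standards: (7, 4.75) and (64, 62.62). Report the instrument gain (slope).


slope = (y2 - y1) / (x2 - x1)
= (62.62 - 4.75) / (64 - 7)
= 57.8700 / 57
= 1.0153

1.0153


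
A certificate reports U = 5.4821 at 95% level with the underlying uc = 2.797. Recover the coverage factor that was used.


k = U / uc
k = 5.4821 / 2.797
k = 1.96

1.96


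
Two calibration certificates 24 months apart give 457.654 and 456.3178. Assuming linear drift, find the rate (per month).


rate = (v2 - v1) / months
= (456.3178 - 457.654) / 24
= -1.3362 / 24
= -0.0557

-0.0557


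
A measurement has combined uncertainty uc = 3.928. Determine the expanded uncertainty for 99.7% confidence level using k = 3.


U = k * uc
U = 3 * 3.928
U = 11.7840

11.7840


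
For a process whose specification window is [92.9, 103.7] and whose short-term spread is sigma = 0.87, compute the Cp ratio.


Cp = (USL - LSL) / (6 * sigma)
= (103.7 - 92.9) / (6 * 0.87)
= 10.8000 / 5.2200
= 2.0690

2.0690


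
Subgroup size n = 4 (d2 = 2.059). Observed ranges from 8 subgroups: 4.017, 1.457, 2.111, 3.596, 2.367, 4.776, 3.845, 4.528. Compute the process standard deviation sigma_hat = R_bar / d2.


R_bar = (4.017 + 1.457 + 2.111 + 3.596 + 2.367 + 4.776 + 3.845 + 4.528) / 8
R_bar = 26.697 / 8 = 3.337125
sigma_hat = R_bar / d2 = 3.337125 / 2.059 = 1.6208

1.6208


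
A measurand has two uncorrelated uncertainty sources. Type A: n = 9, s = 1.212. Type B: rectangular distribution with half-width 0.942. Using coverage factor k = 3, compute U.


u_A = s / sqrt(n) = 1.212 / sqrt(9) = 0.404
u_B = half_width / sqrt(3) = 0.942 / sqrt(3) = 0.54386395
uc = sqrt(u_A^2 + u_B^2) = sqrt(0.404^2 + 0.54386395^2) = 0.67749834
U = k * uc = 3 * 0.67749834
U = 2.0325

2.0325


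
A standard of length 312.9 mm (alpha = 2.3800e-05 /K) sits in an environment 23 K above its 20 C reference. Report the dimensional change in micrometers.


dL = L * alpha * dT
= 312.9 * 2.3800e-05 * 23
= 0.1712815 mm
dL_um = 0.1712815 * 1000 = 171.2815 um

171.2815


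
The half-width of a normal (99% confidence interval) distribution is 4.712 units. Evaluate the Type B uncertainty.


u_B = half_width / 2.576
u_B = 4.712 / 2.576
u_B = 1.8292

1.8292


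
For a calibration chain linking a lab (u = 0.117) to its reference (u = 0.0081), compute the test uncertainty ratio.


TUR = u_lab / u_ref
= 0.117 / 0.0081
= 14.4444

14.4444


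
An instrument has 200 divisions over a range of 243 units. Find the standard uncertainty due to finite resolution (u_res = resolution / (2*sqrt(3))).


resolution = range / divisions
resolution = 243 / 200 = 1.215
u_res = resolution / (2*sqrt(3))
u_res = 1.215 / 3.4641016
u_res = 0.3507

0.3507


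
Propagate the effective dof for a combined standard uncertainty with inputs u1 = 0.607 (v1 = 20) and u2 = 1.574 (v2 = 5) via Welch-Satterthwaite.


uc = sqrt(u1^2 + u2^2) = sqrt(0.607^2 + 1.574^2) = 1.686987
v_eff = uc^4 / (u1^4/v1 + u2^4/v2)
= 1.686987^4 / (0.607^4/20 + 1.574^4/5)
= 8.0992899 / 1.2343652
v_eff = 6.5615

6.5615


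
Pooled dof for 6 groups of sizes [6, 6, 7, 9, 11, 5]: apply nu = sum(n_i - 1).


nu = sum_i (n_i - 1)
nu = ((6 - 1) + (6 - 1) + (7 - 1) + (9 - 1) + (11 - 1) + (5 - 1))
nu = 5 + 5 + 6 + 8 + 10 + 4
nu = 38

38


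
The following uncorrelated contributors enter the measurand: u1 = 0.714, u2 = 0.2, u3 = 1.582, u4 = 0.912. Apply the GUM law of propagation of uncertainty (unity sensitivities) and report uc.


uc = sqrt(0.714^2 + 0.2^2 + 1.582^2 + 0.912^2)
uc = sqrt(3.884264)
uc = 1.9709

1.9709


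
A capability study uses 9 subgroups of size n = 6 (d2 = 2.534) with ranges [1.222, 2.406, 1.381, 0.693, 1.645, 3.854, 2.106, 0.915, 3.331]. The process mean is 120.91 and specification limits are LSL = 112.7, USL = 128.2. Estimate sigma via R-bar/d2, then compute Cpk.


R_bar = (1.222 + 2.406 + 1.381 + 0.693 + 1.645 + 3.854 + 2.106 + 0.915 + 3.331) / 9 = 1.9503333
sigma = R_bar / d2 = 1.9503333 / 2.534 = 0.76966586
Cp = (USL - LSL)/(6*sigma) = (128.2 - 112.7)/(6*0.76966586) = 3.3564
Cpu = (128.2 - 120.91)/(3*0.76966586) = 3.1572
Cpl = (120.91 - 112.7)/(3*0.76966586) = 3.5557
Cpk = min(Cpu, Cpl) = 3.1572

3.1572


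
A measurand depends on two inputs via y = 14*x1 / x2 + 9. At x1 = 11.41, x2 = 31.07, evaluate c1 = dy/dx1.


y = 14*x1 / x2 + 9
dy/dx1 = 14/x2
Evaluate at x2 = 31.07: c1 = 14 / 31.07
c1 = 0.4506

0.4506


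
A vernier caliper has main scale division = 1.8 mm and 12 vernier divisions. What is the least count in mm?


LC = MSD / n_div
= 1.8 / 12
= 0.1500

0.1500


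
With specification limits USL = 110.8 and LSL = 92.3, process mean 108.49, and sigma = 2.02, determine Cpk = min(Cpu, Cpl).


Cpu = (USL - mean) / (3*sigma) = (110.8 - 108.49) / (3*2.02) = 0.3812
Cpl = (mean - LSL) / (3*sigma) = (108.49 - 92.3) / (3*2.02) = 2.6716
Cpk = min(Cpu, Cpl) = 0.3812

0.3812


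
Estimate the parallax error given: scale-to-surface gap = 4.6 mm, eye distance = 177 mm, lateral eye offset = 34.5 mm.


error = h * offset / d
= 4.6 * 34.5 / 177
= 0.8966

0.8966


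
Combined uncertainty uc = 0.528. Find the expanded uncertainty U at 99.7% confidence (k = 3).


U = k * uc
U = 3 * 0.528
U = 1.5840

1.5840


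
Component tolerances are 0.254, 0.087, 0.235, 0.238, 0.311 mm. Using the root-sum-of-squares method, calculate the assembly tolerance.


RSS = sqrt(0.254^2 + 0.087^2 + 0.235^2 + 0.238^2 + 0.311^2)
= sqrt(0.280675)
= 0.5298

0.5298


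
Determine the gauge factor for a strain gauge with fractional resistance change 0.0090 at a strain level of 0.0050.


GF = (dR/R) / epsilon
= 0.0090 / 0.0050
= 1.8000

1.8000


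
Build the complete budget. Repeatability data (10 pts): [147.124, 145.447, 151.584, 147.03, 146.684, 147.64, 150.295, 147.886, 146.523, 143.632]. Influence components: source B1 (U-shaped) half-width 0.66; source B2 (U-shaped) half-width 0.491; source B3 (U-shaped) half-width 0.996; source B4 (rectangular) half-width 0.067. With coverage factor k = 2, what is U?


mean = (147.124 + 145.447 + 151.584 + 147.03 + 146.684 + 147.64 + 150.295 + 147.886 + 146.523 + 143.632) / 10 = 147.3845
s = sqrt(sum((x - mean)^2)/(n-1)) = 2.2530268
u_A = s / sqrt(n) = 2.2530268 / sqrt(10) = 0.71246963
u_B1 = 0.66 / sqrt(2) = 0.46669048
u_B2 = 0.491 / sqrt(2) = 0.34718943
u_B3 = 0.996 / sqrt(2) = 0.70427835
u_B4 = 0.067 / sqrt(3) = 0.038682468
uc = sqrt(0.71246963^2 + 0.46669048^2 + 0.34718943^2 + 0.70427835^2 + 0.038682468^2) = 1.1590763
U = k * uc = 2 * 1.1590763
U = 2.3182

2.3182


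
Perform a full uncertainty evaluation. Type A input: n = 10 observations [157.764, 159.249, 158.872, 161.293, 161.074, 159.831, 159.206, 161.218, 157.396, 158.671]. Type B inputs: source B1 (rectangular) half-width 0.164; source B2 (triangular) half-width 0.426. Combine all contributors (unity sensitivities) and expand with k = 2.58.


mean = (157.764 + 159.249 + 158.872 + 161.293 + 161.074 + 159.831 + 159.206 + 161.218 + 157.396 + 158.671) / 10 = 159.4574
s = sqrt(sum((x - mean)^2)/(n-1)) = 1.3907167
u_A = s / sqrt(n) = 1.3907167 / sqrt(10) = 0.43978324
u_B1 = 0.164 / sqrt(3) = 0.094685444
u_B2 = 0.426 / sqrt(6) = 0.17391377
uc = sqrt(0.43978324^2 + 0.094685444^2 + 0.17391377^2) = 0.48230761
U = k * uc = 2.58 * 0.48230761
U = 1.2444

1.2444


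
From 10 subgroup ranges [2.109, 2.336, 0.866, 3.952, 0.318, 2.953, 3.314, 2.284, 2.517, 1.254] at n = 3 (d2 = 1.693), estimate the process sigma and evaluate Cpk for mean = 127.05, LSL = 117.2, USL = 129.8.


R_bar = (2.109 + 2.336 + 0.866 + 3.952 + 0.318 + 2.953 + 3.314 + 2.284 + 2.517 + 1.254) / 10 = 2.1903
sigma = R_bar / d2 = 2.1903 / 1.693 = 1.2937389
Cp = (USL - LSL)/(6*sigma) = (129.8 - 117.2)/(6*1.2937389) = 1.6232
Cpu = (129.8 - 127.05)/(3*1.2937389) = 0.7085
Cpl = (127.05 - 117.2)/(3*1.2937389) = 2.5379
Cpk = min(Cpu, Cpl) = 0.7085

0.7085


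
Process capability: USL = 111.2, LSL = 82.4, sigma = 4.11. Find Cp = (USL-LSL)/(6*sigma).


Cp = (USL - LSL) / (6 * sigma)
= (111.2 - 82.4) / (6 * 4.11)
= 28.8000 / 24.6600
= 1.1679

1.1679


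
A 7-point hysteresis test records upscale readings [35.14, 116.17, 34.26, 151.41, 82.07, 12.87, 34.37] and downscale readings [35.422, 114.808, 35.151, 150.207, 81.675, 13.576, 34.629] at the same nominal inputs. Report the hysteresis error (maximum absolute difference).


|35.14 - 35.422| = 0.2820
|116.17 - 114.808| = 1.3620
|34.26 - 35.151| = 0.8910
|151.41 - 150.207| = 1.2030
|82.07 - 81.675| = 0.3950
|12.87 - 13.576| = 0.7060
|34.37 - 34.629| = 0.2590
hysteresis = max(diffs) = 1.3620

1.3620


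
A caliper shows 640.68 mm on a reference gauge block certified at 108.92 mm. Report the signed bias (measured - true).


Systematic error = measured - true
= 640.68 - 108.92
= 531.7600

531.7600


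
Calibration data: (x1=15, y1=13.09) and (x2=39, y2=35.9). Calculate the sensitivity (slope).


slope = (y2 - y1) / (x2 - x1)
= (35.9 - 13.09) / (39 - 15)
= 22.8100 / 24
= 0.9504

0.9504


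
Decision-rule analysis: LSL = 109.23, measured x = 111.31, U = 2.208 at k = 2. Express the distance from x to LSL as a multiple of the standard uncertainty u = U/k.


u = U / k = 2.208 / 2 = 1.104
margin = |LSL - x| = |109.23 - 111.31| = 2.08
z = margin / u = 2.08 / 1.104
z = 1.8841

1.8841


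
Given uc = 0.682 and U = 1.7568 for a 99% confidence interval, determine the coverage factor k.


k = U / uc
k = 1.7568 / 0.682
k = 2.576

2.576


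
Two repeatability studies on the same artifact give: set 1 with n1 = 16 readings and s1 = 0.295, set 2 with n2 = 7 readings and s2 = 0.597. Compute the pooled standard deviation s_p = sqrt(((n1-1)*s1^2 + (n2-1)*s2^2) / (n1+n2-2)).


s_p = sqrt(((n1-1)*s1^2 + (n2-1)*s2^2) / (n1+n2-2))
numerator = (16-1)*0.295^2 + (7-1)*0.597^2 = 1.305375 + 2.138454 = 3.443829
denominator = 16 + 7 - 2 = 21
s_p^2 = 3.443829 / 21 = 0.16399186
s_p = sqrt(0.16399186) = 0.4050

0.4050


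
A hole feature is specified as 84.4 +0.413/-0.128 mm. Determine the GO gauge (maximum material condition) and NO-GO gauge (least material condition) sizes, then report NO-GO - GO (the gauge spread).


GO = nominal - lower_tol (smallest hole = maximum material condition)
GO = 84.4 - 0.128 = 84.272
NO-GO = nominal + upper_tol (largest hole = least material condition)
NO-GO = 84.4 + 0.413 = 84.813
spread = NO-GO - GO = 84.813 - 84.272 = 0.5410

0.5410


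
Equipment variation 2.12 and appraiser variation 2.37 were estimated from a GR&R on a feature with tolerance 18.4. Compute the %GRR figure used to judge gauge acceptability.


GRR = sqrt(EV^2 + AV^2) = sqrt(2.12^2 + 2.37^2) = 3.179827
%GRR = GRR / tol * 100 = 3.179827 / 18.4 * 100
%GRR = 17.2817

17.2817


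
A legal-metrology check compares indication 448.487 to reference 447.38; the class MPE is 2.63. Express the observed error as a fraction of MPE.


e = indication - reference = 448.487 - 447.38 = 1.1070
|e| = 1.1070
ratio = |e| / MPE = 1.1070 / 2.63
ratio = 0.4209

0.4209


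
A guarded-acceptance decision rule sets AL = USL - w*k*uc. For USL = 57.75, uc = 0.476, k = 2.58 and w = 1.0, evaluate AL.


U = k * uc = 2.58 * 0.476 = 1.22808
guard band g = w * U = 1.0 * 1.22808 = 1.22808
AL = USL - g = 57.75 - 1.22808
AL = 56.5219

56.5219


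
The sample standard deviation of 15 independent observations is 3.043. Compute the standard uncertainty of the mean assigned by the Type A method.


u_A = s / sqrt(n)
u_A = 3.043 / sqrt(15)
u_A = 3.043 / 3.8729833
u_A = 0.7857

0.7857


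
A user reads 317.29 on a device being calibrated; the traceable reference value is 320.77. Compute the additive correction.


Correction = standard - reading
= 320.77 - 317.29
= 3.4800

3.4800


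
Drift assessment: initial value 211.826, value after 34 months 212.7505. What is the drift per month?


rate = (v2 - v1) / months
= (212.7505 - 211.826) / 34
= 0.9245 / 34
= 0.0272

0.0272


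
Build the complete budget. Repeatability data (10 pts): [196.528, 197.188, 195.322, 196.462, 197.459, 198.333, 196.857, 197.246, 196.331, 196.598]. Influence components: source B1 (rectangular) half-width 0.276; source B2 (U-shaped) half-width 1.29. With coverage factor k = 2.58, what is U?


mean = (196.528 + 197.188 + 195.322 + 196.462 + 197.459 + 198.333 + 196.857 + 197.246 + 196.331 + 196.598) / 10 = 196.8324
s = sqrt(sum((x - mean)^2)/(n-1)) = 0.80000406
u_A = s / sqrt(n) = 0.80000406 / sqrt(10) = 0.2529835
u_B1 = 0.276 / sqrt(3) = 0.15934867
u_B2 = 1.29 / sqrt(2) = 0.91216775
uc = sqrt(0.2529835^2 + 0.15934867^2 + 0.91216775^2) = 0.95991805
U = k * uc = 2.58 * 0.95991805
U = 2.4766

2.4766


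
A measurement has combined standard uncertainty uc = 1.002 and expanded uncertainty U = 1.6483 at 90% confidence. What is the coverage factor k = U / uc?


k = U / uc
k = 1.6483 / 1.002
k = 1.645

1.645


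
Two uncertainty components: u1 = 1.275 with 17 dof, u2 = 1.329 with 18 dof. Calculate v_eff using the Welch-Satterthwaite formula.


uc = sqrt(u1^2 + u2^2) = sqrt(1.275^2 + 1.329^2) = 1.8417019
v_eff = uc^4 / (u1^4/v1 + u2^4/v2)
= 1.8417019^4 / (1.275^4/17 + 1.329^4/18)
= 11.504754 / 0.32876191
v_eff = 34.9942

34.9942


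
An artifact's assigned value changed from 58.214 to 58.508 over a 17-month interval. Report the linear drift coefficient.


rate = (v2 - v1) / months
= (58.508 - 58.214) / 17
= 0.2940 / 17
= 0.0173

0.0173


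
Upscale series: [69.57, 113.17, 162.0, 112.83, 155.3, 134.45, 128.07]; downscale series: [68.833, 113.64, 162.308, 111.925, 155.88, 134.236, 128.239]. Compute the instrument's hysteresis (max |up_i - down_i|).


|69.57 - 68.833| = 0.7370
|113.17 - 113.64| = 0.4700
|162.0 - 162.308| = 0.3080
|112.83 - 111.925| = 0.9050
|155.3 - 155.88| = 0.5800
|134.45 - 134.236| = 0.2140
|128.07 - 128.239| = 0.1690
hysteresis = max(diffs) = 0.9050

0.9050
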